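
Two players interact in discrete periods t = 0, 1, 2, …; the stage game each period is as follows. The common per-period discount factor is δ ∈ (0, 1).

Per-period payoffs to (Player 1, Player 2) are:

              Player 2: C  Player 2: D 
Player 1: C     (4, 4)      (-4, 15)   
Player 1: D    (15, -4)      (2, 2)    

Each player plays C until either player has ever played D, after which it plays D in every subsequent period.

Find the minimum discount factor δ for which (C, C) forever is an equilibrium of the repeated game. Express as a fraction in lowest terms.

Cooperation forever yields 4 each period: 4/(1−δ).
Deviating yields 15 once, then 2 forever: 15 + 2δ/(1−δ).
No profitable deviation requires 4/(1−δ) ≥ 15 + 2δ/(1−δ).
Multiplying by (1−δ): 4 ≥ 15(1−δ) + 2δ = 15 − 13δ.
So 13δ ≥ 11, i.e. δ ≥ 11/13.

11/13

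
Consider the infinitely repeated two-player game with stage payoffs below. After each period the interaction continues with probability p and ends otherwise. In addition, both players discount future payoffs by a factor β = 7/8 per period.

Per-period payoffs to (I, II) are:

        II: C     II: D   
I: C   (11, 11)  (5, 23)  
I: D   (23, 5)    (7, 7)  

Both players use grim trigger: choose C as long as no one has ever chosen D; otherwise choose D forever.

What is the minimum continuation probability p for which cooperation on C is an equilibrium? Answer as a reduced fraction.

6/7

With continuation probability p and discount β, the effective per-period discount factor is βp.
Grim-trigger IC: βp ≥ (23−11)/(23−7) = 3/4.
So p ≥ (3/4)/(7/8) = 6/7.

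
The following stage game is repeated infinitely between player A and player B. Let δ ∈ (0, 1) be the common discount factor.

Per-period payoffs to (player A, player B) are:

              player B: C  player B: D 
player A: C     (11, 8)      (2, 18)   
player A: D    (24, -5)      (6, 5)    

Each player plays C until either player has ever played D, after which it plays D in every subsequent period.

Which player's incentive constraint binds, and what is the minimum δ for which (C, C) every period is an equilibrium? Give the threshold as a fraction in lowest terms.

player B; δ ≥ 10/13

player A: cooperation gives 11 each period; deviation gives 24 once then 6 forever.
  11/(1−δ) ≥ 24 + 6δ/(1−δ) ⇒ δ ≥ 13/18.
player B: cooperation gives 8 each period; deviation gives 18 once then 5 forever.
  δ ≥ 10/13.
Both must hold, so the binding constraint is player B's: δ ≥ 10/13.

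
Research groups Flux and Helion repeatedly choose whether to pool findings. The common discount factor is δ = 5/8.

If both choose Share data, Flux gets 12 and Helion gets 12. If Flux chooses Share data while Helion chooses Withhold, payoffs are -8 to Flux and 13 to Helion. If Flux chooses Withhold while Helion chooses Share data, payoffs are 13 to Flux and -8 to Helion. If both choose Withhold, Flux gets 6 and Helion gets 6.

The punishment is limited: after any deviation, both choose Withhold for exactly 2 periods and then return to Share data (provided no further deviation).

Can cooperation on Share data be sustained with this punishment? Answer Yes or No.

Yes

Comparing payoff streams over the 3 periods until play realigns: cooperate → 12(1+δ+…+δ^2); deviate → 13 + 6(δ+…+δ^2).
Cooperation is sustained iff (12−6)(δ+…+δ^2) ≥ 13−12.
δ+…+δ^2 = 5/8·(1−(5/8)^2)/(1−5/8) = 1.0156, and (13−12)/(12−6) = 0.1667.
1.0156 ≥ 0.1667, so cooperation is sustainable.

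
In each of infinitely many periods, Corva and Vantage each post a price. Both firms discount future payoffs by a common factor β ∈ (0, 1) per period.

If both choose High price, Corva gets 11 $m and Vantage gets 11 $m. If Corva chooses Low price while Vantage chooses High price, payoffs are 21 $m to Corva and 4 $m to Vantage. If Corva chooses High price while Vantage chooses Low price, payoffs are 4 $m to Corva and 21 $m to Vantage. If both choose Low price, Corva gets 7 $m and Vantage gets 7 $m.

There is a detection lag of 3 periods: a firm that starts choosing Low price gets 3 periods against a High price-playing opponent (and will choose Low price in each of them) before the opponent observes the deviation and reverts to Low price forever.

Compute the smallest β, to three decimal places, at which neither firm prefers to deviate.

Deviating for the 3 undetected periods gains 21−11 = 10 per period over cooperation, then loses 11−7 = 4 per period forever once punishment starts.
Gain: 10(1 + β + … + β^2); loss: 4·β^3/(1−β).
No profitable deviation ⇔ 10(1−β^3) ≤ 4·β^3, i.e. β^3 ≥ 10/(10+4) = 5/7.
Hence β ≥ (5/7)^(1/3) ≈ 0.894.

0.894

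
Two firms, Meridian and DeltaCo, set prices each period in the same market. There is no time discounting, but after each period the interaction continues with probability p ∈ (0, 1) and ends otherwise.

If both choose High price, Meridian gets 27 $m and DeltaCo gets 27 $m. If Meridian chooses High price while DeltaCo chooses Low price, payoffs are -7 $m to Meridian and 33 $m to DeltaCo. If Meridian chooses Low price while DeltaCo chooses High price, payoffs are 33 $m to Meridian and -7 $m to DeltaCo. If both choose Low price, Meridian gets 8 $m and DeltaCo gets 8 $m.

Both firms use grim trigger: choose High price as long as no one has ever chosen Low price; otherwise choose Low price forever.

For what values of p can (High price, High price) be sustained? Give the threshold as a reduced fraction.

6/25

Expected cooperation value is 27 + p·27 + p²·27 + … = 27/(1−p); deviation gives 33 + p·8/(1−p).
27 ≥ 33(1−p) + 8p ⇒ 25p ≥ 6 ⇒ p ≥ 6/25.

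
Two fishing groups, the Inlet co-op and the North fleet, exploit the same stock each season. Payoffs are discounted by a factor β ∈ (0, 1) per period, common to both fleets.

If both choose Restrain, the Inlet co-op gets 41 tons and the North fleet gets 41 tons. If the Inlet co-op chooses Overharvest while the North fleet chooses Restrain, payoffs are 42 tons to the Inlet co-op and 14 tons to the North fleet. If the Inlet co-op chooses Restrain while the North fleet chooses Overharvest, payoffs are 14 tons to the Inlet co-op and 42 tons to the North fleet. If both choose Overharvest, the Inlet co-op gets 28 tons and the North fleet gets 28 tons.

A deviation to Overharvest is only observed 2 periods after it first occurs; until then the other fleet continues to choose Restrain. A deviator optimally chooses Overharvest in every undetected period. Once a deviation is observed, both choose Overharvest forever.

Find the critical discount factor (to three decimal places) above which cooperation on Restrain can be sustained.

0.267

Deviating for the 2 undetected periods gains 42−41 = 1 per period over cooperation, then loses 41−28 = 13 per period forever once punishment starts.
Gain: 1(1 + β + … + β^1); loss: 13·β^2/(1−β).
No profitable deviation ⇔ 1(1−β^2) ≤ 13·β^2, i.e. β^2 ≥ 1/(1+13) = 1/14.
Hence β ≥ (1/14)^(1/2) ≈ 0.267.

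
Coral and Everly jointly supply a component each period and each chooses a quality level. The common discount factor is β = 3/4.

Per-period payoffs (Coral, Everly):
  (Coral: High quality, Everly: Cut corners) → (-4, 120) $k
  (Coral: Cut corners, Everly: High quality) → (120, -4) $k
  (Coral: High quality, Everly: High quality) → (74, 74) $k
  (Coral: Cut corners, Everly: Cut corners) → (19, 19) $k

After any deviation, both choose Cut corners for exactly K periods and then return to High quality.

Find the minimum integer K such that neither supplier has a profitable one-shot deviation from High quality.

No profitable deviation requires (74−19)(β+…+β^K) ≥ 120−74, i.e. β+…+β^K ≥ 46/55 ≈ 0.8364.
With β = 3/4, the partial sums are K=1: 0.7500, K=2: 1.3125.
K = 2 is the first length at which the sum reaches 0.8364.

2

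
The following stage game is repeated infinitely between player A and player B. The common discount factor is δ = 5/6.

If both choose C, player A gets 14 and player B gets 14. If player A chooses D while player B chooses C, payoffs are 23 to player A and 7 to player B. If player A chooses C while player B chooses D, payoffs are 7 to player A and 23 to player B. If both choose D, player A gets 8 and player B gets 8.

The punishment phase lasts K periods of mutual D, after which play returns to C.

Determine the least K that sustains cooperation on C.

2

No profitable deviation requires (14−8)(δ+…+δ^K) ≥ 23−14, i.e. δ+…+δ^K ≥ 3/2 ≈ 1.5000.
With δ = 5/6, the partial sums are K=1: 0.8333, K=2: 1.5278.
K = 2 is the first length at which the sum reaches 1.5000.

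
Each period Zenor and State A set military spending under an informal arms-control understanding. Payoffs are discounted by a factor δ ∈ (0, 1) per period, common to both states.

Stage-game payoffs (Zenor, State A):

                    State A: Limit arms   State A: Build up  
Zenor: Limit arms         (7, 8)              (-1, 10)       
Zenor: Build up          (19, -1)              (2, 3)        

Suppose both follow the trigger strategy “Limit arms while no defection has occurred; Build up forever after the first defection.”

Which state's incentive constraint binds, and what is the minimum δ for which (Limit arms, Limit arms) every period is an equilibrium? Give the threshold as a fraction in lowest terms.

Zenor; δ ≥ 12/17

For Zenor: deviation gain 19−7 = 12, per-period punishment loss 7−2 = 5. IC gives δ ≥ 12/17.
For State A: gain 2, loss 5 per period, so δ ≥ 2/7.
The tighter constraint is Zenor's, so cooperation needs δ ≥ 12/17.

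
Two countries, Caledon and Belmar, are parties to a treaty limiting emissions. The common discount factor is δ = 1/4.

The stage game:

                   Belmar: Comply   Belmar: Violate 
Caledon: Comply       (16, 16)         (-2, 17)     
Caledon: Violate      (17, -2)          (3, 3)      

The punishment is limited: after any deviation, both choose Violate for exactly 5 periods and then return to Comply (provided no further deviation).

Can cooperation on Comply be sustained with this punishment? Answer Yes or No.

IC: δ+…+δ^5 ≥ (17−16)/(16−3) = 1/13.
At δ = 1/4: partial sum = 0.3330 ≥ 0.0769. Cooperation sustainable.

Yes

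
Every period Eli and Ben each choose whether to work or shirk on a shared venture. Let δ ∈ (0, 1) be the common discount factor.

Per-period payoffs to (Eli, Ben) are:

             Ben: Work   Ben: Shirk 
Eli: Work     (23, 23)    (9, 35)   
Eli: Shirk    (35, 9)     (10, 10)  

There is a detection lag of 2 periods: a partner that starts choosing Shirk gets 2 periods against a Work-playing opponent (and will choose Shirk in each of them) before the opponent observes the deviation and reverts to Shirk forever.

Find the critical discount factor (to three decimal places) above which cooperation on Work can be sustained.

A deviator earns 35 for 2 periods, then 10 forever; cooperating earns 23 forever. Multiplying the IC by (1−δ):
23 ≥ 35(1−δ^2) + 10δ^2, so 25·δ^2 ≥ 12 and δ^2 ≥ 12/25.
δ ≥ (12/25)^(1/2) ≈ 0.693.

0.693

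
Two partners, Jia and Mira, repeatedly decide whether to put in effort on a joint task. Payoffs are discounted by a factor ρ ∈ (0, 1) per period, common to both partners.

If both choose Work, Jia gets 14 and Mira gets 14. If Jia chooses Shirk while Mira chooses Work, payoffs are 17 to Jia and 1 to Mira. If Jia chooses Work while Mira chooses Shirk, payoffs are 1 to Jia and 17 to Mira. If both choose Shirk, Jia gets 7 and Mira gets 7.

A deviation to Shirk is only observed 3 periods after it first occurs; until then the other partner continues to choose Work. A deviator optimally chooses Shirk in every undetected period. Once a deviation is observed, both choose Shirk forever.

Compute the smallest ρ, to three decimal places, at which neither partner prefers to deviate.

A deviator earns 17 for 3 periods, then 7 forever; cooperating earns 14 forever. Multiplying the IC by (1−ρ):
14 ≥ 17(1−ρ^3) + 7ρ^3, so 10·ρ^3 ≥ 3 and ρ^3 ≥ 3/10.
ρ ≥ (3/10)^(1/3) ≈ 0.669.

0.669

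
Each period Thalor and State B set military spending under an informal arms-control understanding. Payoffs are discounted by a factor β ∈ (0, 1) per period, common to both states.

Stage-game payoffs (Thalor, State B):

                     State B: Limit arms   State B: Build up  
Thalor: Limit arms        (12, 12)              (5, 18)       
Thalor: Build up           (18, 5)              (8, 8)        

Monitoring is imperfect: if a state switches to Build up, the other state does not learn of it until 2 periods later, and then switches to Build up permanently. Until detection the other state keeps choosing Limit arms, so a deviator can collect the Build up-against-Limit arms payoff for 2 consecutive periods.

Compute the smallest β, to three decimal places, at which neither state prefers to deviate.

A deviator earns 18 for 2 periods, then 8 forever; cooperating earns 12 forever. Multiplying the IC by (1−β):
12 ≥ 18(1−β^2) + 8β^2, so 10·β^2 ≥ 6 and β^2 ≥ 3/5.
β ≥ (3/5)^(1/2) ≈ 0.775.

0.775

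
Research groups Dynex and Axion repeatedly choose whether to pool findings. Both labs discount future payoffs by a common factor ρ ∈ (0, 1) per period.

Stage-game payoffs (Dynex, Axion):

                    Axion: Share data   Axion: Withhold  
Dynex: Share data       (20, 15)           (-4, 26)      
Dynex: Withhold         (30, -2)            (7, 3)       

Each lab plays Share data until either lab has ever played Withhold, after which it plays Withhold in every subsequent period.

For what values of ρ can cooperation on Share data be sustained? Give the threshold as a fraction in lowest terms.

Dynex's threshold: (30−20)/(30−7) = 10/23.
Axion's threshold: (26−15)/(26−3) = 11/23.
10/23 < 11/23, so Axion binds and ρ* = 11/23.

11/23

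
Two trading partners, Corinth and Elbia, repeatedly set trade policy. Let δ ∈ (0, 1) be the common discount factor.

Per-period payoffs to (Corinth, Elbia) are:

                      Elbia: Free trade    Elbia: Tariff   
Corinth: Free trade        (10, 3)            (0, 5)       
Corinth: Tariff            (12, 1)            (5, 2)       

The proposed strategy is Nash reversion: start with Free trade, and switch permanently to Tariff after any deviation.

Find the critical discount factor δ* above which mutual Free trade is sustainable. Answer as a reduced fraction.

Corinth's threshold: (12−10)/(12−5) = 2/7.
Elbia's threshold: (5−3)/(5−2) = 2/3.
2/7 < 2/3, so Elbia binds and δ* = 2/3.

2/3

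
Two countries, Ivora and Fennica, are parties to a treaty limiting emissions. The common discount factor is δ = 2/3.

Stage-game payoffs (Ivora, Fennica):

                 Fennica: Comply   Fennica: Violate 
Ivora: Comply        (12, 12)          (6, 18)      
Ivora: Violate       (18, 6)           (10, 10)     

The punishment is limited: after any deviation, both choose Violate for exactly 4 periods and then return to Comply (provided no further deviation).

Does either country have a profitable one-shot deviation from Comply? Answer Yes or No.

Yes

IC: δ+…+δ^4 ≥ (18−12)/(12−10) = 3.
At δ = 2/3: partial sum = 1.6049 < 3.0000. Cooperation not sustainable.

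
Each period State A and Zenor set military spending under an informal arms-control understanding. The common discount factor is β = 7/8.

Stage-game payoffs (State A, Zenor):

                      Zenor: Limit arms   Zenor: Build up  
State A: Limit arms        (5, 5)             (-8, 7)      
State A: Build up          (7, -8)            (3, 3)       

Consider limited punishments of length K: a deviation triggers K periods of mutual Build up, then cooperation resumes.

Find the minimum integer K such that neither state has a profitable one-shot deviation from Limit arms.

No profitable deviation requires (5−3)(β+…+β^K) ≥ 7−5, i.e. β+…+β^K ≥ 1 ≈ 1.0000.
With β = 7/8, the partial sums are K=1: 0.8750, K=2: 1.6406.
K = 2 is the first length at which the sum reaches 1.0000.

2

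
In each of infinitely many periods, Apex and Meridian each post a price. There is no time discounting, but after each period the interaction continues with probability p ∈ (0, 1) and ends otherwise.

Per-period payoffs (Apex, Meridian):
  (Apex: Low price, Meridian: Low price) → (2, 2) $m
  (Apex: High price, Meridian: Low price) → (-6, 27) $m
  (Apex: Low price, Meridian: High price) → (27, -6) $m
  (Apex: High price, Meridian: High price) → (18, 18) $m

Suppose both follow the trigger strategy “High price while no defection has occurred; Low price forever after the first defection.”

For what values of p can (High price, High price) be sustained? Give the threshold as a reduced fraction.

With no time discounting, the continuation probability p plays the role of the discount factor.
Grim-trigger IC: 18/(1−p) ≥ 27 + 2p/(1−p) ⇒ p ≥ (27−18)/(27−2) = 9/25.

9/25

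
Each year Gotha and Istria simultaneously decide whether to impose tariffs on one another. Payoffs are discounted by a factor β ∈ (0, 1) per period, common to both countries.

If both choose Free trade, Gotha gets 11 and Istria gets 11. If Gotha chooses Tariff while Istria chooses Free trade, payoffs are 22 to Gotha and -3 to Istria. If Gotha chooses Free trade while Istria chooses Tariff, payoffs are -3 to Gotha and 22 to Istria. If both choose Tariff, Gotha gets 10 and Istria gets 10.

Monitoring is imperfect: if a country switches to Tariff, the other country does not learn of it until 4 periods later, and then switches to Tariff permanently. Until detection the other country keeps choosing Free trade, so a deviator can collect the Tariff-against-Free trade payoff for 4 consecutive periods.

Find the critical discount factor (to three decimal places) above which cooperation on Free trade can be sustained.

0.978

A deviator earns 22 for 4 periods, then 10 forever; cooperating earns 11 forever. Multiplying the IC by (1−β):
11 ≥ 22(1−β^4) + 10β^4, so 12·β^4 ≥ 11 and β^4 ≥ 11/12.
β ≥ (11/12)^(1/4) ≈ 0.978.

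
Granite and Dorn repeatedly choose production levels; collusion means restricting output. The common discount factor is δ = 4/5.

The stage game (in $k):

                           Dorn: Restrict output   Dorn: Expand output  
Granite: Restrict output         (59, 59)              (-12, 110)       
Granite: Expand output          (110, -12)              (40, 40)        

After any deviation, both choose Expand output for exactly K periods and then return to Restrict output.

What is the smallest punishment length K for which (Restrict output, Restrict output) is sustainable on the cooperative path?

5

IC: δ(1−δ^K)/(1−δ) ≥ (110−59)/(59−40) = 51/19.
With δ = 4/5: need 1 − δ^K ≥ 51/19·(1−4/5)/(4/5), i.e. δ^K ≤ 0.3289.
Since (4/5)^4 = 0.4096 and (4/5)^5 = 0.3277, the smallest such K is 5.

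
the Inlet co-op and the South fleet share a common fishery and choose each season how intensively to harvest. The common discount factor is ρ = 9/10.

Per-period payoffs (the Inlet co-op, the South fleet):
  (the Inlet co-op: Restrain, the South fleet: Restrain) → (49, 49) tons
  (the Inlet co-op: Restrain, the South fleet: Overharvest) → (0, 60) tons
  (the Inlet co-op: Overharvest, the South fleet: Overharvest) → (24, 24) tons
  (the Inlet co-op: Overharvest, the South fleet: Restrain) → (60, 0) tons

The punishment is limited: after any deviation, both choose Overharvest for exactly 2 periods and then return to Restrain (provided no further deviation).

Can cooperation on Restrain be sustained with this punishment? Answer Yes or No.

Yes

IC: ρ+…+ρ^2 ≥ (60−49)/(49−24) = 11/25.
At ρ = 9/10: partial sum = 1.7100 ≥ 0.4400. Cooperation sustainable.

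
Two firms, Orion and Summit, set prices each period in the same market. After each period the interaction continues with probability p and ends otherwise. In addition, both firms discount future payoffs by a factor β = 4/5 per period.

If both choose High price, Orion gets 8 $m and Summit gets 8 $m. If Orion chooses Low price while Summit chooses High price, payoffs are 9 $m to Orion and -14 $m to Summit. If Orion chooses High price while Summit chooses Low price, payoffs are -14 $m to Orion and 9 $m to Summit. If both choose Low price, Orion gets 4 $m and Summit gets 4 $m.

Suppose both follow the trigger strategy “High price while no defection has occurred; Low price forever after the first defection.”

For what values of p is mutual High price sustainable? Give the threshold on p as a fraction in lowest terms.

1/4

With continuation probability p and discount β, the effective per-period discount factor is βp.
Grim-trigger IC: βp ≥ (9−8)/(9−4) = 1/5.
So p ≥ (1/5)/(4/5) = 1/4.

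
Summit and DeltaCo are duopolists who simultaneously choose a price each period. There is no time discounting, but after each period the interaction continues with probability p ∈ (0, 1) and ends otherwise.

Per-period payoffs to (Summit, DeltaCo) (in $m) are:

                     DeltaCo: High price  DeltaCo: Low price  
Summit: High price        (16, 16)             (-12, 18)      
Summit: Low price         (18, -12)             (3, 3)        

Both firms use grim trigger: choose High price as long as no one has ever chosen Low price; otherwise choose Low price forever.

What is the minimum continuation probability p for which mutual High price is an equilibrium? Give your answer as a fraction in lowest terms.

2/15

With no time discounting, the continuation probability p plays the role of the discount factor.
Grim-trigger IC: 16/(1−p) ≥ 18 + 3p/(1−p) ⇒ p ≥ (18−16)/(18−3) = 2/15.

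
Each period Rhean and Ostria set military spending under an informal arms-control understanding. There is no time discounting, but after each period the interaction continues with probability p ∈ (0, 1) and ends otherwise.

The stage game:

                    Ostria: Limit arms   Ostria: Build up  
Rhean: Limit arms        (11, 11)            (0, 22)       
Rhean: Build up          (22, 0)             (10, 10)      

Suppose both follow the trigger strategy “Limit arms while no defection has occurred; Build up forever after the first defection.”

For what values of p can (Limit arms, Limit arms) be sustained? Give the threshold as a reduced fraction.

11/12

Expected cooperation value is 11 + p·11 + p²·11 + … = 11/(1−p); deviation gives 22 + p·10/(1−p).
11 ≥ 22(1−p) + 10p ⇒ 12p ≥ 11 ⇒ p ≥ 11/12.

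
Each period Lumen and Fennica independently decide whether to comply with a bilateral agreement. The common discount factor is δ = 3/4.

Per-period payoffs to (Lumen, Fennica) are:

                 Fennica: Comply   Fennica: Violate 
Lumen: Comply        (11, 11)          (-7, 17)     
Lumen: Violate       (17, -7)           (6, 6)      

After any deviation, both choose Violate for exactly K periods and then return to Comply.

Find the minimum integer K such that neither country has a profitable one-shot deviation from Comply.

No profitable deviation requires (11−6)(δ+…+δ^K) ≥ 17−11, i.e. δ+…+δ^K ≥ 6/5 ≈ 1.2000.
With δ = 3/4, the partial sums are K=1: 0.7500, K=2: 1.3125.
K = 2 is the first length at which the sum reaches 1.2000.

2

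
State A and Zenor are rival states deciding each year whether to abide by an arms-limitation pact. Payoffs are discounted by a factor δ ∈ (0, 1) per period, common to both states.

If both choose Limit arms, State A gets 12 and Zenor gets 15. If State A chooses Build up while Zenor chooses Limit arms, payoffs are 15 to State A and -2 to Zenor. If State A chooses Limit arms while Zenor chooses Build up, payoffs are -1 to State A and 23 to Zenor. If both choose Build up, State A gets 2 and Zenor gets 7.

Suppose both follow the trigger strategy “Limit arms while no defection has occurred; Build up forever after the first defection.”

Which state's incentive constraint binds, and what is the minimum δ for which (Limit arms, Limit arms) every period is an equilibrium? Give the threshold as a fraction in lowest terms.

Zenor; δ ≥ 1/2

State A: cooperation gives 12 each period; deviation gives 15 once then 2 forever.
  12/(1−δ) ≥ 15 + 2δ/(1−δ) ⇒ δ ≥ 3/13.
Zenor: cooperation gives 15 each period; deviation gives 23 once then 7 forever.
  δ ≥ 8/16 = 1/2.
Both must hold, so the binding constraint is Zenor's: δ ≥ 1/2.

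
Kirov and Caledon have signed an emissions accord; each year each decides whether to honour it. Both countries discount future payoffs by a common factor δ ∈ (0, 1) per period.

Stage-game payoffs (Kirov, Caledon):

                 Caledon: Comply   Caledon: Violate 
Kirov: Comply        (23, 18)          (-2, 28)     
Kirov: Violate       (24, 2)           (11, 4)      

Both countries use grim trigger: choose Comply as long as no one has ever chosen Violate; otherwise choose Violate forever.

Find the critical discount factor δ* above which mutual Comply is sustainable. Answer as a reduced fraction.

5/12

Kirov: cooperation gives 23 each period; deviation gives 24 once then 11 forever.
  23/(1−δ) ≥ 24 + 11δ/(1−δ) ⇒ δ ≥ 1/13.
Caledon: cooperation gives 18 each period; deviation gives 28 once then 4 forever.
  δ ≥ 10/24 = 5/12.
Both must hold, so the binding constraint is Caledon's: δ ≥ 5/12.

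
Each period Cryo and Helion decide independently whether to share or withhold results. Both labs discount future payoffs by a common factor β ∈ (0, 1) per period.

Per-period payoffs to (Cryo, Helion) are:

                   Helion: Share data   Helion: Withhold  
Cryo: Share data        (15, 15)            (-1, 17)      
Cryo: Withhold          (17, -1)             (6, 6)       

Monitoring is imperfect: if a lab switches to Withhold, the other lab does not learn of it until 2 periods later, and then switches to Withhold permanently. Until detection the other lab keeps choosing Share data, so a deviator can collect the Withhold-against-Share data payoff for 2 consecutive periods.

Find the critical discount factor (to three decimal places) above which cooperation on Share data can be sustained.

A deviator earns 17 for 2 periods, then 6 forever; cooperating earns 15 forever. Multiplying the IC by (1−β):
15 ≥ 17(1−β^2) + 6β^2, so 11·β^2 ≥ 2 and β^2 ≥ 2/11.
β ≥ (2/11)^(1/2) ≈ 0.426.

0.426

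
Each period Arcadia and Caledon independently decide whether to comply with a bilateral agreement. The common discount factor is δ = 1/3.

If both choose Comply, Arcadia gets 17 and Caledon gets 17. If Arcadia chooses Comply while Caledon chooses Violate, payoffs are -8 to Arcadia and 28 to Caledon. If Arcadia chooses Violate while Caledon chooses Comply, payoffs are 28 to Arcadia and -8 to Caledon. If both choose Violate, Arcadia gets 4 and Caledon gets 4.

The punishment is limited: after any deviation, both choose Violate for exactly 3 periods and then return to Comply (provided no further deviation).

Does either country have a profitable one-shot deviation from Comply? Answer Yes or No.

Comparing payoff streams over the 4 periods until play realigns: cooperate → 17(1+δ+…+δ^3); deviate → 28 + 4(δ+…+δ^3).
Cooperation is sustained iff (17−4)(δ+…+δ^3) ≥ 28−17.
δ+…+δ^3 = 1/3·(1−(1/3)^3)/(1−1/3) = 0.4815, and (28−17)/(17−4) = 0.8462.
0.4815 < 0.8462, so cooperation is not sustainable.

Yes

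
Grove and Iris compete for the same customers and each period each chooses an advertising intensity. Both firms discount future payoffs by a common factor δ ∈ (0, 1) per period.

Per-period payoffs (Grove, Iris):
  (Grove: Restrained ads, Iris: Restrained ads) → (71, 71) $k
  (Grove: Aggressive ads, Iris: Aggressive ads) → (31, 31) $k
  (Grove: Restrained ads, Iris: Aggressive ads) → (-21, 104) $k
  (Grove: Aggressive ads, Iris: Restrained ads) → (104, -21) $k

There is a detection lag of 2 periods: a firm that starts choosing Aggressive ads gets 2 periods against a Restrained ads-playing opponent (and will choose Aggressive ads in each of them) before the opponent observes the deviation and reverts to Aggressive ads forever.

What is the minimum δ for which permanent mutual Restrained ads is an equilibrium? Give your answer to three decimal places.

0.672

The best deviation is to choose Aggressive ads for all 2 undetected periods, earning 104 each, then 31 forever once detected.
Deviation value: 104(1−δ^2)/(1−δ) + 31δ^2/(1−δ); cooperation value: 71/(1−δ).
IC: 71 ≥ 104(1−δ^2) + 31δ^2 = 104 − 73δ^2.
So δ^2 ≥ 33/73, giving δ ≥ (33/73)^(1/2) ≈ 0.672.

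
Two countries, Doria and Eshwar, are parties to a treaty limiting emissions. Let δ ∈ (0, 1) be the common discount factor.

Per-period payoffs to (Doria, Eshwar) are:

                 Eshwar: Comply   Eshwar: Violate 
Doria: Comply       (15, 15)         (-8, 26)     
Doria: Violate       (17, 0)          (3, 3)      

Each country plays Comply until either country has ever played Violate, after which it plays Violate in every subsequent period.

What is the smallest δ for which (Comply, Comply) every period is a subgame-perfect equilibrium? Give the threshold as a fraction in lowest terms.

11/23

For Doria: deviation gain 17−15 = 2, per-period punishment loss 15−3 = 12. IC gives δ ≥ 2/14 = 1/7.
For Eshwar: gain 11, loss 12 per period, so δ ≥ 11/23.
The tighter constraint is Eshwar's, so cooperation needs δ ≥ 11/23.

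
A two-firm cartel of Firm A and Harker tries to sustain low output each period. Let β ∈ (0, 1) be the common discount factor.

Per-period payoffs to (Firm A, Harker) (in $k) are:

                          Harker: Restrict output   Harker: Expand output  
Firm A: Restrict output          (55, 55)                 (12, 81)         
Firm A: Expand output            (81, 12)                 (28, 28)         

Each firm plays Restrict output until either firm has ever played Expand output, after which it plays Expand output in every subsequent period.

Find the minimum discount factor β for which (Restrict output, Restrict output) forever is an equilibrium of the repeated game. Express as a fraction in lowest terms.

26/53

Under grim trigger the critical discount factor is (T−C)/(T−P) with T = 81, C = 55, P = 28.
β* = (81−55)/(81−28) = 26/53.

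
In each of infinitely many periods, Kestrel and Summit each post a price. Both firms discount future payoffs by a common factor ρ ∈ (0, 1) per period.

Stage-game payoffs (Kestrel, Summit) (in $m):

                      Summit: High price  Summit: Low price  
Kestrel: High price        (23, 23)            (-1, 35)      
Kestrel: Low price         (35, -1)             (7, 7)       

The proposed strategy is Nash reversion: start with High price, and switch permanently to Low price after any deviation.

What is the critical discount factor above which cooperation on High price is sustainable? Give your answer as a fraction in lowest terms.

3/7

23/(1−ρ) ≥ 35 + 7ρ/(1−ρ)
23 ≥ 35 − 28ρ
ρ ≥ 12/28 = 3/7.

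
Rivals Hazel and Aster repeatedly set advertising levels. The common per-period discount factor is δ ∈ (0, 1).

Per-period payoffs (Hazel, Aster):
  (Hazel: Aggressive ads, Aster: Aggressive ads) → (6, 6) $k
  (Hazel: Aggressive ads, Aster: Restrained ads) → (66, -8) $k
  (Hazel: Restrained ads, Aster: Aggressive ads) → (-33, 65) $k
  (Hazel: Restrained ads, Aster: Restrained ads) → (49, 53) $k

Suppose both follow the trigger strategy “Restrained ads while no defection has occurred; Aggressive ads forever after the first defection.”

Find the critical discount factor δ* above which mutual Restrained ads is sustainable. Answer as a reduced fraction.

17/60

Hazel: cooperation gives 49 each period; deviation gives 66 once then 6 forever.
  49/(1−δ) ≥ 66 + 6δ/(1−δ) ⇒ δ ≥ 17/60.
Aster: cooperation gives 53 each period; deviation gives 65 once then 6 forever.
  δ ≥ 12/59.
Both must hold, so the binding constraint is Hazel's: δ ≥ 17/60.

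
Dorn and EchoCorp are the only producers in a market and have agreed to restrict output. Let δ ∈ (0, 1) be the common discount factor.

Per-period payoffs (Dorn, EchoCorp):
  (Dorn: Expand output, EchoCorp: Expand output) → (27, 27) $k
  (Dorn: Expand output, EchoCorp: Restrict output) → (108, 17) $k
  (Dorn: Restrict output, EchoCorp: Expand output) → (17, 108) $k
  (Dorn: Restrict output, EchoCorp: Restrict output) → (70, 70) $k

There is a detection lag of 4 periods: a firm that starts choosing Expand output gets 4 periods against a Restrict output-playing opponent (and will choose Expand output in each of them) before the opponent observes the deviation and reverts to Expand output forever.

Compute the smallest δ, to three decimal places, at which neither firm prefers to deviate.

0.828

Deviating for the 4 undetected periods gains 108−70 = 38 per period over cooperation, then loses 70−27 = 43 per period forever once punishment starts.
Gain: 38(1 + δ + … + δ^3); loss: 43·δ^4/(1−δ).
No profitable deviation ⇔ 38(1−δ^4) ≤ 43·δ^4, i.e. δ^4 ≥ 38/(38+43) = 38/81.
Hence δ ≥ (38/81)^(1/4) ≈ 0.828.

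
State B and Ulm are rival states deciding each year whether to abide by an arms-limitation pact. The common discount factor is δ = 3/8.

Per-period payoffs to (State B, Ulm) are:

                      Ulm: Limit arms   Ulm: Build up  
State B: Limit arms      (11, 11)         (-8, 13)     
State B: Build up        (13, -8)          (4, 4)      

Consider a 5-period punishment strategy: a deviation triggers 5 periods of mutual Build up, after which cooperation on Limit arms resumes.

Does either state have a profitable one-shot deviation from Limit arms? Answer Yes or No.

IC: δ+…+δ^5 ≥ (13−11)/(11−4) = 2/7.
At δ = 3/8: partial sum = 0.5956 ≥ 0.2857. Cooperation sustainable.

No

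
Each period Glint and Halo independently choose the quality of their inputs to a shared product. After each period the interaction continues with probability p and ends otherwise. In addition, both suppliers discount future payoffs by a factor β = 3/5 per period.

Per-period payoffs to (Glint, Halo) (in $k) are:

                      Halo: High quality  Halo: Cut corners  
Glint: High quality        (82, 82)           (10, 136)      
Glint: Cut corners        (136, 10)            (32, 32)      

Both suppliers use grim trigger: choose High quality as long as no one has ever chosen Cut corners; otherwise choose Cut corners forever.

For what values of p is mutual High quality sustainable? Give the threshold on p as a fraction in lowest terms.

45/52

With continuation probability p and discount β, the effective per-period discount factor is βp.
Grim-trigger IC: βp ≥ (136−82)/(136−32) = 27/52.
So p ≥ (27/52)/(3/5) = 45/52.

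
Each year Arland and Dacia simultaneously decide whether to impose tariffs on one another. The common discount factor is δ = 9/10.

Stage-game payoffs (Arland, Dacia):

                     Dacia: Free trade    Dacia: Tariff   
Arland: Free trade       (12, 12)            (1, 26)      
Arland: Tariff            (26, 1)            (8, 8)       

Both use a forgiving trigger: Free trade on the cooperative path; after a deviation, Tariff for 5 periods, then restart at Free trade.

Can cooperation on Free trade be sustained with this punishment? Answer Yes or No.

Yes

IC: δ+…+δ^5 ≥ (26−12)/(12−8) = 7/2.
At δ = 9/10: partial sum = 3.6856 ≥ 3.5000. Cooperation sustainable.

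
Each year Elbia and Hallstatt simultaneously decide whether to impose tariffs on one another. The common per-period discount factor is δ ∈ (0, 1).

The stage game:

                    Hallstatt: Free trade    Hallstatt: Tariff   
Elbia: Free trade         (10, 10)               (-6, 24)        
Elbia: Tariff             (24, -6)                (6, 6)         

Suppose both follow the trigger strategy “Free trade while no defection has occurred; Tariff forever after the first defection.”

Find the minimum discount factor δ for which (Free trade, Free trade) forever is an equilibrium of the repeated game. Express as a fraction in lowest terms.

7/9

Under grim trigger the critical discount factor is (T−C)/(T−P) with T = 24, C = 10, P = 6.
δ* = (24−10)/(24−6) = 14/18 = 7/9.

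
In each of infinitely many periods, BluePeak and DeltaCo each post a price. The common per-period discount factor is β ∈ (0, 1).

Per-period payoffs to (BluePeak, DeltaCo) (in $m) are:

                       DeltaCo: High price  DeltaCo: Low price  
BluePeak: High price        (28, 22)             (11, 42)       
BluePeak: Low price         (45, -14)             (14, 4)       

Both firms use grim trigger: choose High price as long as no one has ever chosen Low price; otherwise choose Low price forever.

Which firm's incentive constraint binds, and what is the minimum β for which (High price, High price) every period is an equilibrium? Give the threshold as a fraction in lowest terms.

For BluePeak: deviation gain 45−28 = 17, per-period punishment loss 28−14 = 14. IC gives β ≥ 17/31.
For DeltaCo: gain 20, loss 18 per period, so β ≥ 20/38 = 10/19.
The tighter constraint is BluePeak's, so cooperation needs β ≥ 17/31.

BluePeak; β ≥ 17/31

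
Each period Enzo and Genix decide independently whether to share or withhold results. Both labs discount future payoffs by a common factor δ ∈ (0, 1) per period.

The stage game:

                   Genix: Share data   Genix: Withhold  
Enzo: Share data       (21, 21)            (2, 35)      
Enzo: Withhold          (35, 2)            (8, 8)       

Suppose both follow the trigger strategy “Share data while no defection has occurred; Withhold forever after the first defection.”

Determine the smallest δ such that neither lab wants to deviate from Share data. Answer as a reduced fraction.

14/27

One-period gain from deviating is 35 − 21 = 14. The loss is 21 − 8 = 13 in every subsequent period, with present value 13·δ/(1−δ).
Deviation is unprofitable when 13·δ/(1−δ) ≥ 14, i.e. δ/(1−δ) ≥ 14/13.
Equivalently δ ≥ 14/(14+13) = 14/27.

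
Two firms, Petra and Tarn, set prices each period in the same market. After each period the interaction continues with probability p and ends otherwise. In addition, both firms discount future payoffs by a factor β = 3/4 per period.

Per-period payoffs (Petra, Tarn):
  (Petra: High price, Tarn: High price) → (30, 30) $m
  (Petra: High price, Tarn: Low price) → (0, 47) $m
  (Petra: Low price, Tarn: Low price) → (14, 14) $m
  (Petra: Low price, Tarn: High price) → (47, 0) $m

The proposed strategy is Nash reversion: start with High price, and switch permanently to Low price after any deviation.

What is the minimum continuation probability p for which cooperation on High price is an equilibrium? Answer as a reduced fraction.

Expected continuation weight on next period's payoff is β·p = 3/4·p, which plays the role of the discount factor.
Cooperation requires 3/4·p ≥ (47−30)/(47−14) = 17/33, hence p ≥ 68/99.

68/99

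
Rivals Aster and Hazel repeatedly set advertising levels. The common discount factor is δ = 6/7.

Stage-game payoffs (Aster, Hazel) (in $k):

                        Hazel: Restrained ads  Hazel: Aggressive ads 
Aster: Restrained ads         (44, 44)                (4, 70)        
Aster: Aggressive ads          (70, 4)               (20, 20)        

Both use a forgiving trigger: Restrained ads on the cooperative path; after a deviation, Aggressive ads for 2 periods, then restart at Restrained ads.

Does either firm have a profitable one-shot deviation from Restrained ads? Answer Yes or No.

IC: δ+…+δ^2 ≥ (70−44)/(44−20) = 13/12.
At δ = 6/7: partial sum = 1.5918 ≥ 1.0833. Cooperation sustainable.

No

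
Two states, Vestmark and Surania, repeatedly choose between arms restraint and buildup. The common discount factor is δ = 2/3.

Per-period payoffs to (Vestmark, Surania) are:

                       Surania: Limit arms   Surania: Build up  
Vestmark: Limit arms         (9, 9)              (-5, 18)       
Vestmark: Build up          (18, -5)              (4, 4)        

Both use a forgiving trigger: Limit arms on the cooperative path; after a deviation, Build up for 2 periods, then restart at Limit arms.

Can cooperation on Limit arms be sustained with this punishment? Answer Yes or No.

No

IC: δ+…+δ^2 ≥ (18−9)/(9−4) = 9/5.
At δ = 2/3: partial sum = 1.1111 < 1.8000. Cooperation not sustainable.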